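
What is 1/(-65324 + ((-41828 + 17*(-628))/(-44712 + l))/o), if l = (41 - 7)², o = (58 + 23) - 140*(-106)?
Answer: -162474769/10613501797030 ≈ -1.5308e-5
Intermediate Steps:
o = 14921 (o = 81 + 14840 = 14921)
l = 1156 (l = 34² = 1156)
1/(-65324 + ((-41828 + 17*(-628))/(-44712 + l))/o) = 1/(-65324 + ((-41828 + 17*(-628))/(-44712 + 1156))/14921) = 1/(-65324 + ((-41828 - 10676)/(-43556))*(1/14921)) = 1/(-65324 - 52504*(-1/43556)*(1/14921)) = 1/(-65324 + (13126/10889)*(1/14921)) = 1/(-65324 + 13126/162474769) = 1/(-10613501797030/162474769) = -162474769/10613501797030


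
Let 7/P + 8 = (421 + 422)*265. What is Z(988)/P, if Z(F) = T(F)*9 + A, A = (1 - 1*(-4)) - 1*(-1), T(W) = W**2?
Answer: 1962522257874/7 ≈ 2.8036e+11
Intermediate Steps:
P = 7/223387 (P = 7/(-8 + (421 + 422)*265) = 7/(-8 + 843*265) = 7/(-8 + 223395) = 7/223387 ≈ 3.1336e-5)
A = 6 (A = (1 + 4) + 1 = 5 + 1 = 6)
Z(F) = 6 + 9*F**2 (Z(F) = F**2*9 + 6 = 9*F**2 + 6 = 6 + 9*F**2)
Z(988)/P = (6 + 9*988**2)/(7/223387) = (6 + 9*976144)*(223387/7) = (6 + 8785296)*(223387/7) = 8785302*(223387/7) = 1962522257874/7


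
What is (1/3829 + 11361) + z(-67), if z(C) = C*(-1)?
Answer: 43757813/3829 ≈ 11428.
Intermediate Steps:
z(C) = -C
(1/3829 + 11361) + z(-67) = (1/3829 + 11361) - 1*(-67) = (1/3829 + 11361) + 67 = 43501270/3829 + 67 = 43757813/3829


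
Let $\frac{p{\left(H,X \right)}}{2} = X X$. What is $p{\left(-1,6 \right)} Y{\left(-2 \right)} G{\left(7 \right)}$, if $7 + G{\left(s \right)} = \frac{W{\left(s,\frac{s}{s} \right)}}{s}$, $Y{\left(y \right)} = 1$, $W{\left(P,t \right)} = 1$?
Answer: $- \frac{3456}{7} \approx -493.71$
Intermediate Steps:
$p{\left(H,X \right)} = 2 X^{2}$ ($p{\left(H,X \right)} = 2 X X = 2 X^{2}$)
$G{\left(s \right)} = -7 + \frac{1}{s}$ ($G{\left(s \right)} = -7 + 1 \frac{1}{s} = -7 + \frac{1}{s}$)
$p{\left(-1,6 \right)} Y{\left(-2 \right)} G{\left(7 \right)} = 2 \cdot 6^{2} \cdot 1 \left(-7 + \frac{1}{7}\right) = 2 \cdot 36 \cdot 1 \left(-7 + \frac{1}{7}\right) = 72 \cdot 1 \left(- \frac{48}{7}\right) = 72 \left(- \frac{48}{7}\right) = - \frac{3456}{7}$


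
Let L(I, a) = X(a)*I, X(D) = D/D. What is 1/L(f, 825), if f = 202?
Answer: 1/202 ≈ 0.0049505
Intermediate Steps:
X(D) = 1
L(I, a) = I (L(I, a) = 1*I = I)
1/L(f, 825) = 1/202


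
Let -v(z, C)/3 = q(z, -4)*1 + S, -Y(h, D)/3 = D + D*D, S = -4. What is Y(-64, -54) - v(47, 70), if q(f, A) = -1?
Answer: -8601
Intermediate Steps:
Y(h, D) = -3*D - 3*D**2 (Y(h, D) = -3*(D + D*D) = -3*(D + D**2) = -3*D - 3*D**2)
v(z, C) = 15 (v(z, C) = -3*(-1*1 - 4) = -3*(-1 - 4) = -3*(-5) = 15)
Y(-64, -54) - v(47, 70) = -3*(-54)*(1 - 54) - 1*15 = -3*(-54)*(-53) - 15 = -8586 - 15 = -8601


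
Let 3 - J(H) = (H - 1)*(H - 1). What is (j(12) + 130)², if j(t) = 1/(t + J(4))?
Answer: 609961/36 ≈ 16943.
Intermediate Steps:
J(H) = 3 - (-1 + H)² (J(H) = 3 - (H - 1)*(H - 1) = 3 - (-1 + H)*(-1 + H) = 3 - (-1 + H)²)
j(t) = 1/(-6 + t) (j(t) = 1/(t + (3 - (-1 + 4)²)) = 1/(t + (3 - 1*3²)) = 1/(t + (3 - 1*9)) = 1/(t + (3 - 9)) = 1/(t - 6) = 1/(-6 + t))
(j(12) + 130)² = (1/(-6 + 12) + 130)² = (1/6 + 130)² = (⅙ + 130)² = (781/6)² = 609961/36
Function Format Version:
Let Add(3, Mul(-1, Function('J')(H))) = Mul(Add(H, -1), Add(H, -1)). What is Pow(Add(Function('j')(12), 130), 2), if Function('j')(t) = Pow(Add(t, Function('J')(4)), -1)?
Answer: Rational(609961, 36) ≈ 16943.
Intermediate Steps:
Function('J')(H) = Add(3, Mul(-1, Pow(Add(-1, H), 2))) (Function('J')(H) = Add(3, Mul(-1, Mul(Add(H, -1), Add(H, -1)))) = Add(3, Mul(-1, Mul(Add(-1, H), Add(-1, H)))) = Add(3, Mul(-1, Pow(Add(-1, H), 2))))
Function('j')(t) = Pow(Add(-6, t), -1) (Function('j')(t) = Pow(Add(t, Add(3, Mul(-1, Pow(Add(-1, 4), 2)))), -1) = Pow(Add(t, Add(3, Mul(-1, Pow(3, 2)))), -1) = Pow(Add(t, Add(3, Mul(-1, 9))), -1) = Pow(Add(t, Add(3, -9)), -1) = Pow(Add(t, -6), -1) = Pow(Add(-6, t), -1))
Pow(Add(Function('j')(12), 130), 2) = Pow(Add(Pow(Add(-6, 12), -1), 130), 2) = Pow(Add(Pow(6, -1), 130), 2) = Pow(Add(Rational(1, 6), 130), 2) = Pow(Rational(781, 6), 2) = Rational(609961, 36)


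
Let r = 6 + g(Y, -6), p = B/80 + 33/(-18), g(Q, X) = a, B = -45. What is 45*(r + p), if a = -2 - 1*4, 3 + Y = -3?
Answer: -1725/16 ≈ -107.81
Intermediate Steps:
Y = -6 (Y = -3 - 3 = -6)
a = -6 (a = -2 - 4 = -6)
g(Q, X) = -6
p = -115/48 (p = -45/80 + 33/(-18) = -45*1/80 + 33*(-1/18) = -9/16 - 11/6 = -115/48 ≈ -2.3958)
r = 0 (r = 6 - 6 = 0)
45*(r + p) = 45*(0 - 115/48) = 45*(-115/48) = -1725/16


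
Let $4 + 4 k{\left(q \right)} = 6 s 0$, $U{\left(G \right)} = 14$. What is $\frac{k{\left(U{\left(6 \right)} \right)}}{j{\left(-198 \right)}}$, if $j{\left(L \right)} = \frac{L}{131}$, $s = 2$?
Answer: $\frac{131}{198} \approx 0.66162$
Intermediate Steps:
$j{\left(L \right)} = \frac{L}{131}$ ($j{\left(L \right)} = L \frac{1}{131} = \frac{L}{131}$)
$k{\left(q \right)} = -1$ ($k{\left(q \right)} = -1 + \frac{6 \cdot 2 \cdot 0}{4} = -1 + \frac{12 \cdot 0}{4} = -1 + \frac{1}{4} \cdot 0 = -1 + 0 = -1$)
$\frac{k{\left(U{\left(6 \right)} \right)}}{j{\left(-198 \right)}} = - \frac{1}{\frac{1}{131} \left(-198\right)} = - \frac{1}{- \frac{198}{131}} = \left(-1\right) \left(- \frac{131}{198}\right) = \frac{131}{198}$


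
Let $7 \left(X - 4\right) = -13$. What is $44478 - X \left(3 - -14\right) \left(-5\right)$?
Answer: $\frac{312621}{7} \approx 44660.0$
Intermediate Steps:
$X = \frac{15}{7}$ ($X = 4 + \frac{1}{7} \left(-13\right) = 4 - \frac{13}{7} = \frac{15}{7} \approx 2.1429$)
$44478 - X \left(3 - -14\right) \left(-5\right) = 44478 - \frac{15 \left(3 - -14\right)}{7} \left(-5\right) = 44478 - \frac{15 \left(3 + 14\right)}{7} \left(-5\right) = 44478 - \frac{15}{7} \cdot 17 \left(-5\right) = 44478 - \frac{255}{7} \left(-5\right) = 44478 - - \frac{1275}{7} = 44478 + \frac{1275}{7} = \frac{312621}{7}$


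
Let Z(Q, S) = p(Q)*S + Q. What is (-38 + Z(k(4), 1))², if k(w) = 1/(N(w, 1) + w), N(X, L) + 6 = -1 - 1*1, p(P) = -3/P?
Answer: 11025/16 ≈ 689.06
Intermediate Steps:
N(X, L) = -8 (N(X, L) = -6 + (-1 - 1*1) = -6 + (-1 - 1) = -6 - 2 = -8)
k(w) = 1/(-8 + w)
Z(Q, S) = Q - 3*S/Q (Z(Q, S) = (-3/Q)*S + Q = -3*S/Q + Q = Q - 3*S/Q)
(-38 + Z(k(4), 1))² = (-38 + (1/(-8 + 4) - 3*1/1/(-8 + 4)))² = (-38 + (1/(-4) - 3*1/1/(-4)))² = (-38 + (-¼ - 3*1/(-¼)))² = (-38 + (-¼ - 3*1*(-4)))² = (-38 + (-¼ + 12))² = (-38 + 47/4)² = (-105/4)² = 11025/16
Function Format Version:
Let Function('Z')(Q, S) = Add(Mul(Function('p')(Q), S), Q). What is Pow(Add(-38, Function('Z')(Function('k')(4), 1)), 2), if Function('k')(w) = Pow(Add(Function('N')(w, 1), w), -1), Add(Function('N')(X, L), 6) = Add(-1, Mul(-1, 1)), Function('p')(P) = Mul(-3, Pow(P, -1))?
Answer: Rational(11025, 16) ≈ 689.06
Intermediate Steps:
Function('N')(X, L) = -8 (Function('N')(X, L) = Add(-6, Add(-1, Mul(-1, 1))) = Add(-6, Add(-1, -1)) = Add(-6, -2) = -8)
Function('k')(w) = Pow(Add(-8, w), -1)
Function('Z')(Q, S) = Add(Q, Mul(-3, S, Pow(Q, -1))) (Function('Z')(Q, S) = Add(Mul(Mul(-3, Pow(Q, -1)), S), Q) = Add(Mul(-3, S, Pow(Q, -1)), Q) = Add(Q, Mul(-3, S, Pow(Q, -1))))
Pow(Add(-38, Function('Z')(Function('k')(4), 1)), 2) = Pow(Add(-38, Add(Pow(Add(-8, 4), -1), Mul(-3, 1, Pow(Pow(Add(-8, 4), -1), -1)))), 2) = Pow(Add(-38, Add(Pow(-4, -1), Mul(-3, 1, Pow(Pow(-4, -1), -1)))), 2) = Pow(Add(-38, Add(Rational(-1, 4), Mul(-3, 1, Pow(Rational(-1, 4), -1)))), 2) = Pow(Add(-38, Add(Rational(-1, 4), Mul(-3, 1, -4))), 2) = Pow(Add(-38, Add(Rational(-1, 4), 12)), 2) = Pow(Add(-38, Rational(47, 4)), 2) = Pow(Rational(-105, 4), 2) = Rational(11025, 16)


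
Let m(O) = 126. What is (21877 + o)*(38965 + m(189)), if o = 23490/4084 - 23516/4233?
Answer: 7392178590259385/8643786 ≈ 8.5520e+8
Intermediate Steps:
o = 1696913/8643786 (o = 23490*(1/4084) - 23516*1/4233 = 11745/2042 - 23516/4233 = 1696913/8643786 ≈ 0.19632)
(21877 + o)*(38965 + m(189)) = (21877 + 1696913/8643786)*(38965 + 126) = (189101803235/8643786)*39091 = 7392178590259385/8643786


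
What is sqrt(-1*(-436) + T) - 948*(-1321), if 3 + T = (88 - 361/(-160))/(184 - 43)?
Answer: 1252308 + sqrt(13793918610)/5640 ≈ 1.2523e+6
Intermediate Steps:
T = -53239/22560 (T = -3 + (88 - 361/(-160))/(184 - 43) = -3 + (88 - 361*(-1/160))/141 = -3 + (88 + 361/160)*(1/141) = -3 + (14441/160)*(1/141) = -3 + 14441/22560 = -53239/22560 ≈ -2.3599)
sqrt(-1*(-436) + T) - 948*(-1321) = sqrt(-1*(-436) - 53239/22560) - 948*(-1321) = sqrt(436 - 53239/22560) + 1252308 = sqrt(9782921/22560) + 1252308 = sqrt(13793918610)/5640 + 1252308 = 1252308 + sqrt(13793918610)/5640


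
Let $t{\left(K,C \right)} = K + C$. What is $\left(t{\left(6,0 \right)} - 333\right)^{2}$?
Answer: $106929$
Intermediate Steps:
$t{\left(K,C \right)} = C + K$
$\left(t{\left(6,0 \right)} - 333\right)^{2} = \left(\left(0 + 6\right) - 333\right)^{2} = \left(6 - 333\right)^{2} = \left(-327\right)^{2} = 106929$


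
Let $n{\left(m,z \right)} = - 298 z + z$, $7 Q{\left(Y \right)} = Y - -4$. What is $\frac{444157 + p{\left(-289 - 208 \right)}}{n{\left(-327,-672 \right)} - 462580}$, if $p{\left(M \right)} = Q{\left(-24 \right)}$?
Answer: $- \frac{3109079}{1840972} \approx -1.6888$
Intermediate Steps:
$Q{\left(Y \right)} = \frac{4}{7} + \frac{Y}{7}$ ($Q{\left(Y \right)} = \frac{Y - -4}{7} = \frac{Y + 4}{7} = \frac{4 + Y}{7} = \frac{4}{7} + \frac{Y}{7}$)
$p{\left(M \right)} = - \frac{20}{7}$ ($p{\left(M \right)} = \frac{4}{7} + \frac{1}{7} \left(-24\right) = \frac{4}{7} - \frac{24}{7} = - \frac{20}{7}$)
$n{\left(m,z \right)} = - 297 z$
$\frac{444157 + p{\left(-289 - 208 \right)}}{n{\left(-327,-672 \right)} - 462580} = \frac{444157 - \frac{20}{7}}{\left(-297\right) \left(-672\right) - 462580} = \frac{3109079}{7 \left(199584 - 462580\right)} = \frac{3109079}{7 \left(-262996\right)} = \frac{3109079}{7} \left(- \frac{1}{262996}\right) = - \frac{3109079}{1840972}$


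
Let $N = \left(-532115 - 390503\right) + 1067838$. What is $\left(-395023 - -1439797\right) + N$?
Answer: $1189994$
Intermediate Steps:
$N = 145220$ ($N = -922618 + 1067838 = 145220$)
$\left(-395023 - -1439797\right) + N = \left(-395023 - -1439797\right) + 145220 = \left(-395023 + 1439797\right) + 145220 = 1044774 + 145220 = 1189994$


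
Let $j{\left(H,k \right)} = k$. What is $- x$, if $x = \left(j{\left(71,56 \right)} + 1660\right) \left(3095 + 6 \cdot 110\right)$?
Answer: $-6443580$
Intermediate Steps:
$x = 6443580$ ($x = \left(56 + 1660\right) \left(3095 + 6 \cdot 110\right) = 1716 \left(3095 + 660\right) = 1716 \cdot 3755 = 6443580$)
$- x = \left(-1\right) 6443580 = -6443580$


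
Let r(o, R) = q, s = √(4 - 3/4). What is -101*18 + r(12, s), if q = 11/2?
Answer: -3625/2 ≈ -1812.5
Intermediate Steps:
q = 11/2 (q = 11*(½) = 11/2 ≈ 5.5000)
s = √13/2 (s = √(4 - 3*¼) = √(4 - ¾) = √(13/4) = √13/2 ≈ 1.8028)
r(o, R) = 11/2
-101*18 + r(12, s) = -101*18 + 11/2 = -1818 + 11/2 = -3625/2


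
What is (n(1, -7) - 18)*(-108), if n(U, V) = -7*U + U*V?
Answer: 3456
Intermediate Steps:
(n(1, -7) - 18)*(-108) = (1*(-7 - 7) - 18)*(-108) = (1*(-14) - 18)*(-108) = (-14 - 18)*(-108) = -32*(-108) = 3456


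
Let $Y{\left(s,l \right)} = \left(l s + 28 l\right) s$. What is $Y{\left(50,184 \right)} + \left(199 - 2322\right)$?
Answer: $715477$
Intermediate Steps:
$Y{\left(s,l \right)} = s \left(28 l + l s\right)$ ($Y{\left(s,l \right)} = \left(28 l + l s\right) s = s \left(28 l + l s\right)$)
$Y{\left(50,184 \right)} + \left(199 - 2322\right) = 184 \cdot 50 \left(28 + 50\right) + \left(199 - 2322\right) = 184 \cdot 50 \cdot 78 + \left(199 - 2322\right) = 717600 - 2123 = 715477$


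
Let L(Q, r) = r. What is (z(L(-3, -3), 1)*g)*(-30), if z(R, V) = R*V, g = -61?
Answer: -5490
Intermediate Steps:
(z(L(-3, -3), 1)*g)*(-30) = (-3*1*(-61))*(-30) = -3*(-61)*(-30) = 183*(-30) = -5490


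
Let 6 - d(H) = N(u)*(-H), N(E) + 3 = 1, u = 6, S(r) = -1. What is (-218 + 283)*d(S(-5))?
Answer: 520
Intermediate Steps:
N(E) = -2 (N(E) = -3 + 1 = -2)
d(H) = 6 - 2*H (d(H) = 6 - (-2)*(-H) = 6 - 2*H)
(-218 + 283)*d(S(-5)) = (-218 + 283)*(6 - 2*(-1)) = 65*(6 + 2) = 65*8 = 520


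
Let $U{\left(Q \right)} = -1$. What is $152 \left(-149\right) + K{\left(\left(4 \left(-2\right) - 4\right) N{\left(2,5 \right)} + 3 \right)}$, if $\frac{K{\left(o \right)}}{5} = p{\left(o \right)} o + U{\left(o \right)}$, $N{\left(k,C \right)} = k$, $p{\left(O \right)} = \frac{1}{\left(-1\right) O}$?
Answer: $-22658$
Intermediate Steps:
$p{\left(O \right)} = - \frac{1}{O}$
$K{\left(o \right)} = -10$ ($K{\left(o \right)} = 5 \left(- \frac{1}{o} o - 1\right) = 5 \left(-1 - 1\right) = 5 \left(-2\right) = -10$)
$152 \left(-149\right) + K{\left(\left(4 \left(-2\right) - 4\right) N{\left(2,5 \right)} + 3 \right)} = 152 \left(-149\right) - 10 = -22648 - 10 = -22658$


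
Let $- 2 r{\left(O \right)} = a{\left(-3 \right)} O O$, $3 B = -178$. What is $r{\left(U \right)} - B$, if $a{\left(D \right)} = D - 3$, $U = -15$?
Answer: $\frac{2203}{3} \approx 734.33$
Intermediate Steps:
$B = - \frac{178}{3}$ ($B = \frac{1}{3} \left(-178\right) = - \frac{178}{3} \approx -59.333$)
$a{\left(D \right)} = -3 + D$
$r{\left(O \right)} = 3 O^{2}$ ($r{\left(O \right)} = - \frac{\left(-3 - 3\right) O O}{2} = - \frac{- 6 O O}{2} = - \frac{\left(-6\right) O^{2}}{2} = 3 O^{2}$)
$r{\left(U \right)} - B = 3 \left(-15\right)^{2} - - \frac{178}{3} = 3 \cdot 225 + \frac{178}{3} = 675 + \frac{178}{3} = \frac{2203}{3}$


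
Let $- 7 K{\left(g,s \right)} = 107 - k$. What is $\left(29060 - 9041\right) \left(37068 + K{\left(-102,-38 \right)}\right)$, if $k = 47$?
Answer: $\frac{5193248904}{7} \approx 7.4189 \cdot 10^{8}$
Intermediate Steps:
$K{\left(g,s \right)} = - \frac{60}{7}$ ($K{\left(g,s \right)} = - \frac{107 - 47}{7} = \left(- \frac{1}{7}\right) 60 = - \frac{60}{7}$)
$\left(29060 - 9041\right) \left(37068 + K{\left(-102,-38 \right)}\right) = \left(29060 - 9041\right) \left(37068 - \frac{60}{7}\right) = 20019 \cdot \frac{259416}{7} = \frac{5193248904}{7}$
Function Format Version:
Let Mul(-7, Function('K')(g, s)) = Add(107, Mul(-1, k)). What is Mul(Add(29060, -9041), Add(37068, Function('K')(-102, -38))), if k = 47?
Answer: Rational(5193248904, 7) ≈ 7.4189e+8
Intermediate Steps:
Function('K')(g, s) = Rational(-60, 7) (Function('K')(g, s) = Mul(Rational(-1, 7), Add(107, Mul(-1, 47))) = Mul(Rational(-1, 7), Add(107, -47)) = Mul(Rational(-1, 7), 60) = Rational(-60, 7))
Mul(Add(29060, -9041), Add(37068, Function('K')(-102, -38))) = Mul(Add(29060, -9041), Add(37068, Rational(-60, 7))) = Mul(20019, Rational(259416, 7)) = Rational(5193248904, 7)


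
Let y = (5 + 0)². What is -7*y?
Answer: -175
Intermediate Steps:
y = 25 (y = 5² = 25)
-7*y = -7*25 = -175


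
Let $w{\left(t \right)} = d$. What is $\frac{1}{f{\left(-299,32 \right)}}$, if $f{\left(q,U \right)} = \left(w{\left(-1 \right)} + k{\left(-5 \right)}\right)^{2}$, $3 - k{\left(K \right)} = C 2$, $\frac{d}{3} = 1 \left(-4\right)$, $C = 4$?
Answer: $\frac{1}{289} \approx 0.0034602$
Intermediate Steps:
$d = -12$ ($d = 3 \cdot 1 \left(-4\right) = 3 \left(-4\right) = -12$)
$k{\left(K \right)} = -5$ ($k{\left(K \right)} = 3 - 4 \cdot 2 = 3 - 8 = -5$)
$w{\left(t \right)} = -12$
$f{\left(q,U \right)} = 289$ ($f{\left(q,U \right)} = \left(-12 - 5\right)^{2} = \left(-17\right)^{2} = 289$)
$\frac{1}{f{\left(-299,32 \right)}} = \frac{1}{289}$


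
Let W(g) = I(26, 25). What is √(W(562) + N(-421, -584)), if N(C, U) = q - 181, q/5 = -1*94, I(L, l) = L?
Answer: 25*I ≈ 25.0*I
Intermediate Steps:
W(g) = 26
q = -470 (q = 5*(-1*94) = 5*(-94) = -470)
N(C, U) = -651 (N(C, U) = -470 - 181 = -651)
√(W(562) + N(-421, -584)) = √(26 - 651) = √(-625) = 25*I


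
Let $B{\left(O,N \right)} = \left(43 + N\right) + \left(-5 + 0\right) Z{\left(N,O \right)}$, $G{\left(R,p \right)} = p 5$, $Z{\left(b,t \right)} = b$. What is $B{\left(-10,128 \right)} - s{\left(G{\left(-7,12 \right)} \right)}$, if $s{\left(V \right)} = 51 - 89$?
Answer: $-431$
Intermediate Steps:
$G{\left(R,p \right)} = 5 p$
$s{\left(V \right)} = -38$ ($s{\left(V \right)} = 51 - 89 = -38$)
$B{\left(O,N \right)} = 43 - 4 N$ ($B{\left(O,N \right)} = \left(43 + N\right) + \left(-5 + 0\right) N = \left(43 + N\right) - 5 N = 43 - 4 N$)
$B{\left(-10,128 \right)} - s{\left(G{\left(-7,12 \right)} \right)} = \left(43 - 512\right) - -38 = \left(43 - 512\right) + 38 = -469 + 38 = -431$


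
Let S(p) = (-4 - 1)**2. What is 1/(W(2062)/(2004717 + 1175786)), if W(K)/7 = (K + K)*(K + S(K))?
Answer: 3180503/60247516 ≈ 0.052791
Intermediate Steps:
S(p) = 25 (S(p) = (-5)**2 = 25)
W(K) = 14*K*(25 + K) (W(K) = 7*((K + K)*(K + 25)) = 7*((2*K)*(25 + K)) = 7*(2*K*(25 + K)) = 14*K*(25 + K))
1/(W(2062)/(2004717 + 1175786)) = 1/((14*2062*(25 + 2062))/(2004717 + 1175786)) = 1/((14*2062*2087)/3180503) = 1/(60247516*(1/3180503)) = 1/(60247516/3180503) = 3180503/60247516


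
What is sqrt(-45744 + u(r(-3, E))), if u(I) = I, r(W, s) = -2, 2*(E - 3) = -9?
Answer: I*sqrt(45746) ≈ 213.88*I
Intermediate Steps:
E = -3/2 (E = 3 + (1/2)*(-9) = 3 - 9/2 = -3/2 ≈ -1.5000)
sqrt(-45744 + u(r(-3, E))) = sqrt(-45744 - 2) = sqrt(-45746) = I*sqrt(45746)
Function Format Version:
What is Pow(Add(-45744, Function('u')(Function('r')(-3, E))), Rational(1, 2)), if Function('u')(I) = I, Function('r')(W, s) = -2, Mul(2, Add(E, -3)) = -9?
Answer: Mul(I, Pow(45746, Rational(1, 2))) ≈ Mul(213.88, I)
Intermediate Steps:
E = Rational(-3, 2) (E = Add(3, Mul(Rational(1, 2), -9)) = Add(3, Rational(-9, 2)) = Rational(-3, 2) ≈ -1.5000)
Pow(Add(-45744, Function('u')(Function('r')(-3, E))), Rational(1, 2)) = Pow(Add(-45744, -2), Rational(1, 2)) = Pow(-45746, Rational(1, 2)) = Mul(I, Pow(45746, Rational(1, 2)))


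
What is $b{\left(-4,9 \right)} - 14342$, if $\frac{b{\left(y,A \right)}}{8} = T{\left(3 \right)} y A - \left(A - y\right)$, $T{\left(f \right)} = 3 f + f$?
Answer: $-17902$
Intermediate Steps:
$T{\left(f \right)} = 4 f$
$b{\left(y,A \right)} = - 8 A + 8 y + 96 A y$ ($b{\left(y,A \right)} = 8 \left(4 \cdot 3 y A - \left(A - y\right)\right) = 8 \left(12 y A - \left(A - y\right)\right) = 8 \left(12 A y - \left(A - y\right)\right) = 8 \left(y - A + 12 A y\right) = - 8 A + 8 y + 96 A y$)
$b{\left(-4,9 \right)} - 14342 = \left(\left(-8\right) 9 + 8 \left(-4\right) + 96 \cdot 9 \left(-4\right)\right) - 14342 = \left(-72 - 32 - 3456\right) - 14342 = -3560 - 14342 = -17902$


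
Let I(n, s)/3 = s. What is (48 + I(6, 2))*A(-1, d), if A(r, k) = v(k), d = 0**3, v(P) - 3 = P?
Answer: 162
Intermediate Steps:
v(P) = 3 + P
I(n, s) = 3*s
d = 0
A(r, k) = 3 + k
(48 + I(6, 2))*A(-1, d) = (48 + 3*2)*(3 + 0) = (48 + 6)*3 = 54*3 = 162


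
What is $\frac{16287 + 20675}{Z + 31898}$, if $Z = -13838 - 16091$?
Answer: $\frac{36962}{1969} \approx 18.772$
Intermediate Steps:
$Z = -29929$ ($Z = -13838 - 16091 = -29929$)
$\frac{16287 + 20675}{Z + 31898} = \frac{16287 + 20675}{-29929 + 31898} = \frac{36962}{1969}$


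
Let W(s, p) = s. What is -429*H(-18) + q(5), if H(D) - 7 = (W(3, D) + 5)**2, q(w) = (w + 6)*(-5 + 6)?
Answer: -30448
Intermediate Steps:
q(w) = 6 + w (q(w) = (6 + w)*1 = 6 + w)
H(D) = 71 (H(D) = 7 + (3 + 5)**2 = 7 + 8**2 = 7 + 64 = 71)
-429*H(-18) + q(5) = -429*71 + (6 + 5) = -30459 + 11 = -30448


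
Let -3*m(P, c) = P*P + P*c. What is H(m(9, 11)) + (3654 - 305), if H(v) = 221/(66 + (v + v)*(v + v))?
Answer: 48446855/14466 ≈ 3349.0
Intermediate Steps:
m(P, c) = -P²/3 - P*c/3 (m(P, c) = -(P*P + P*c)/3 = -(P² + P*c)/3 = -P²/3 - P*c/3)
H(v) = 221/(66 + 4*v²) (H(v) = 221/(66 + (2*v)*(2*v)) = 221/(66 + 4*v²))
H(m(9, 11)) + (3654 - 305) = 221/(2*(33 + 2*(-⅓*9*(9 + 11))²)) + (3654 - 305) = 221/(2*(33 + 2*(-⅓*9*20)²)) + 3349 = 221/(2*(33 + 2*(-60)²)) + 3349 = 221/(2*(33 + 2*3600)) + 3349 = 221/(2*(33 + 7200)) + 3349 = (221/2)/7233 + 3349 = (221/2)*(1/7233) + 3349 = 221/14466 + 3349 = 48446855/14466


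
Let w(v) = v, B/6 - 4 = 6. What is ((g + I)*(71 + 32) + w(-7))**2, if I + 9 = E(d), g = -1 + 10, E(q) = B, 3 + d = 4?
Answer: 38105929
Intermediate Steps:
d = 1 (d = -3 + 4 = 1)
B = 60 (B = 24 + 6*6 = 24 + 36 = 60)
E(q) = 60
g = 9
I = 51 (I = -9 + 60 = 51)
((g + I)*(71 + 32) + w(-7))**2 = ((9 + 51)*(71 + 32) - 7)**2 = (60*103 - 7)**2 = (6180 - 7)**2 = 6173**2 = 38105929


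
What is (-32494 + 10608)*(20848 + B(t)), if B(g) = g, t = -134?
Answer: -453346604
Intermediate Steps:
(-32494 + 10608)*(20848 + B(t)) = (-32494 + 10608)*(20848 - 134) = -21886*20714 = -453346604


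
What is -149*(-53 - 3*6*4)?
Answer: 18625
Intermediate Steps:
-149*(-53 - 3*6*4) = -149*(-53 - 18*4) = -149*(-53 - 72) = -149*(-125) = 18625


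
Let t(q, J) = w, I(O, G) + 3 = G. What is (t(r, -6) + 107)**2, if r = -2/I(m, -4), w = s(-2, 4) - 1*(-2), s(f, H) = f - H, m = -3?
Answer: 10609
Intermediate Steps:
I(O, G) = -3 + G
w = -4 (w = (-2 - 1*4) - 1*(-2) = (-2 - 4) + 2 = -6 + 2 = -4)
r = 2/7 (r = -2/(-3 - 4) = -2/(-7) = -2*(-1/7) = 2/7 ≈ 0.28571)
t(q, J) = -4
(t(r, -6) + 107)**2 = (-4 + 107)**2 = 103**2 = 10609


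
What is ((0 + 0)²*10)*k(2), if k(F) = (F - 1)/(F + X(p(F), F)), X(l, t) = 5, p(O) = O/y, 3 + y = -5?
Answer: 0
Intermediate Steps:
y = -8 (y = -3 - 5 = -8)
p(O) = -O/8 (p(O) = O/(-8) = O*(-⅛) = -O/8)
k(F) = (-1 + F)/(5 + F) (k(F) = (F - 1)/(F + 5) = (-1 + F)/(5 + F))
((0 + 0)²*10)*k(2) = ((0 + 0)²*10)*((-1 + 2)/(5 + 2)) = (0²*10)*(1/7) = (0*10)*((⅐)*1) = 0*(⅐) = 0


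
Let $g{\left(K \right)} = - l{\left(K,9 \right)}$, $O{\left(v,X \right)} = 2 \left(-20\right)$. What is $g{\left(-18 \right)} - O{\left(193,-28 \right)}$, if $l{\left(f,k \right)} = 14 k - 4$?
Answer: $-82$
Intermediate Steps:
$l{\left(f,k \right)} = -4 + 14 k$
$O{\left(v,X \right)} = -40$
$g{\left(K \right)} = -122$ ($g{\left(K \right)} = - (-4 + 14 \cdot 9) = - (-4 + 126) = \left(-1\right) 122 = -122$)
$g{\left(-18 \right)} - O{\left(193,-28 \right)} = -122 - -40 = -122 + 40 = -82$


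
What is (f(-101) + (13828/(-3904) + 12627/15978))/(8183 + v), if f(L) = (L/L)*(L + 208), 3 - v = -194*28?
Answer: 270950417/35394380384 ≈ 0.0076552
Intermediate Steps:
v = 5435 (v = 3 - (-194)*28 = 3 - 1*(-5432) = 3 + 5432 = 5435)
f(L) = 208 + L (f(L) = 1*(208 + L) = 208 + L)
(f(-101) + (13828/(-3904) + 12627/15978))/(8183 + v) = ((208 - 101) + (13828/(-3904) + 12627/15978))/(8183 + 5435) = (107 + (13828*(-1/3904) + 12627*(1/15978)))/13618 = (107 + (-3457/976 + 4209/5326))*(1/13618) = (107 - 7151999/2599088)*(1/13618) = (270950417/2599088)*(1/13618) = 270950417/35394380384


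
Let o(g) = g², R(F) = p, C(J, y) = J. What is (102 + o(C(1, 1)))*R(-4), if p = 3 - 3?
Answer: 0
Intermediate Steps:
p = 0
R(F) = 0
(102 + o(C(1, 1)))*R(-4) = (102 + 1²)*0 = (102 + 1)*0 = 103*0 = 0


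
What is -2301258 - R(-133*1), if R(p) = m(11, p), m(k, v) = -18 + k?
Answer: -2301251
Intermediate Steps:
R(p) = -7 (R(p) = -18 + 11 = -7)
-2301258 - R(-133*1) = -2301258 - 1*(-7) = -2301258 + 7 = -2301251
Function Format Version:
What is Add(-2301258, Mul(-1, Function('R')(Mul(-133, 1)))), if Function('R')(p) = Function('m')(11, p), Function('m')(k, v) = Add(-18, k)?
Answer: -2301251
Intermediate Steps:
Function('R')(p) = -7 (Function('R')(p) = Add(-18, 11) = -7)
Add(-2301258, Mul(-1, Function('R')(Mul(-133, 1)))) = Add(-2301258, Mul(-1, -7)) = Add(-2301258, 7) = -2301251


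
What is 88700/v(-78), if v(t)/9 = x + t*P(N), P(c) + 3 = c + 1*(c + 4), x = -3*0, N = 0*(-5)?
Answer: -44350/351 ≈ -126.35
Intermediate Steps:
N = 0
x = 0
P(c) = 1 + 2*c (P(c) = -3 + (c + 1*(c + 4)) = -3 + (c + 1*(4 + c)) = -3 + (c + (4 + c)) = -3 + (4 + 2*c) = 1 + 2*c)
v(t) = 9*t (v(t) = 9*(0 + t*(1 + 2*0)) = 9*(0 + t*(1 + 0)) = 9*(0 + t*1) = 9*(0 + t) = 9*t)
88700/v(-78) = 88700/((9*(-78))) = 88700/(-702) = 88700*(-1/702) = -44350/351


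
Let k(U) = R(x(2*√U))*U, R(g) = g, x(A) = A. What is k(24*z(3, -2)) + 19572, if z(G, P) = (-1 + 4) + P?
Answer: 19572 + 96*√6 ≈ 19807.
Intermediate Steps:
z(G, P) = 3 + P
k(U) = 2*U^(3/2) (k(U) = (2*√U)*U = 2*U^(3/2))
k(24*z(3, -2)) + 19572 = 2*(24*(3 - 2))^(3/2) + 19572 = 2*(24*1)^(3/2) + 19572 = 2*24^(3/2) + 19572 = 2*(48*√6) + 19572 = 96*√6 + 19572 = 19572 + 96*√6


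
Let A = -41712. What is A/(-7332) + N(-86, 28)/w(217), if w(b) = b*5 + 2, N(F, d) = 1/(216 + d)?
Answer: 921933139/162054308 ≈ 5.6890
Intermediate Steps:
w(b) = 2 + 5*b (w(b) = 5*b + 2 = 2 + 5*b)
A/(-7332) + N(-86, 28)/w(217) = -41712/(-7332) + 1/((216 + 28)*(2 + 5*217)) = -41712*(-1/7332) + 1/(244*(2 + 1085)) = 3476/611 + (1/244)/1087 = 3476/611 + (1/244)*(1/1087) = 3476/611 + 1/265228 = 921933139/162054308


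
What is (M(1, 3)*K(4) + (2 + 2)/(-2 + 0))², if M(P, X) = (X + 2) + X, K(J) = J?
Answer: 900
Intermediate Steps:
M(P, X) = 2 + 2*X (M(P, X) = (2 + X) + X = 2 + 2*X)
(M(1, 3)*K(4) + (2 + 2)/(-2 + 0))² = ((2 + 2*3)*4 + (2 + 2)/(-2 + 0))² = ((2 + 6)*4 + 4/(-2))² = (8*4 + 4*(-½))² = (32 - 2)² = 30² = 900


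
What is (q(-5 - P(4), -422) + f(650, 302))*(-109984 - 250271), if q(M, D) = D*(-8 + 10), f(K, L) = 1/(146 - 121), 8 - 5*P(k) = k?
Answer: 1520204049/5 ≈ 3.0404e+8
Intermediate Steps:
P(k) = 8/5 - k/5
f(K, L) = 1/25
q(M, D) = 2*D (q(M, D) = D*2 = 2*D)
(q(-5 - P(4), -422) + f(650, 302))*(-109984 - 250271) = (2*(-422) + 1/25)*(-109984 - 250271) = (-844 + 1/25)*(-360255) = -21099/25*(-360255) = 1520204049/5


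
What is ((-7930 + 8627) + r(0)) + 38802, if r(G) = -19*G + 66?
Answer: 39565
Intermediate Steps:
r(G) = 66 - 19*G
((-7930 + 8627) + r(0)) + 38802 = ((-7930 + 8627) + (66 - 19*0)) + 38802 = (697 + (66 + 0)) + 38802 = (697 + 66) + 38802 = 763 + 38802 = 39565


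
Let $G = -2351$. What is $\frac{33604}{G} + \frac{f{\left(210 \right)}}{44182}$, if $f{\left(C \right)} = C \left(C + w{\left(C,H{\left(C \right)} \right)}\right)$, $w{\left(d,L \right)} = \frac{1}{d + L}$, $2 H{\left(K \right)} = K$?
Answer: $- \frac{2071516891}{155807823} \approx -13.295$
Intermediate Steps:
$H{\left(K \right)} = \frac{K}{2}$
$w{\left(d,L \right)} = \frac{1}{L + d}$
$f{\left(C \right)} = C \left(C + \frac{2}{3 C}\right)$ ($f{\left(C \right)} = C \left(C + \frac{1}{\frac{C}{2} + C}\right) = C \left(C + \frac{1}{\frac{3}{2} C}\right) = C \left(C + \frac{2}{3 C}\right)$)
$\frac{33604}{G} + \frac{f{\left(210 \right)}}{44182} = \frac{33604}{-2351} + \frac{\frac{2}{3} + 210^{2}}{44182} = 33604 \left(- \frac{1}{2351}\right) + \left(\frac{2}{3} + 44100\right) \frac{1}{44182} = - \frac{33604}{2351} + \frac{132302}{3} \cdot \frac{1}{44182} = - \frac{33604}{2351} + \frac{66151}{66273} = - \frac{2071516891}{155807823}$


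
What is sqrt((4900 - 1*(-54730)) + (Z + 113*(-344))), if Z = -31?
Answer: 21*sqrt(47) ≈ 143.97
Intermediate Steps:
sqrt((4900 - 1*(-54730)) + (Z + 113*(-344))) = sqrt((4900 - 1*(-54730)) + (-31 + 113*(-344))) = sqrt((4900 + 54730) + (-31 - 38872)) = sqrt(59630 - 38903) = sqrt(20727) = 21*sqrt(47)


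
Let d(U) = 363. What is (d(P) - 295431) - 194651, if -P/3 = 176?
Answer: -489719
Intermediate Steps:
P = -528 (P = -3*176 = -528)
(d(P) - 295431) - 194651 = (363 - 295431) - 194651 = -295068 - 194651 = -489719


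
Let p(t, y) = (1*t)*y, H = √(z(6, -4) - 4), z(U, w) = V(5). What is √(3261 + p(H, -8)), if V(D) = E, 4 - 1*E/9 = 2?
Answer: √(3261 - 8*√14) ≈ 56.842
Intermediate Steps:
E = 18 (E = 36 - 9*2 = 36 - 18 = 18)
V(D) = 18
z(U, w) = 18
H = √14 (H = √(18 - 4) = √14 ≈ 3.7417)
p(t, y) = t*y
√(3261 + p(H, -8)) = √(3261 + √14*(-8)) = √(3261 - 8*√14)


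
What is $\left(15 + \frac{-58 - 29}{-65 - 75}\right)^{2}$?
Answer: $\frac{4782969}{19600} \approx 244.03$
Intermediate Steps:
$\left(15 + \frac{-58 - 29}{-65 - 75}\right)^{2} = \left(15 - \frac{87}{-140}\right)^{2} = \left(15 - - \frac{87}{140}\right)^{2} = \left(15 + \frac{87}{140}\right)^{2} = \left(\frac{2187}{140}\right)^{2} = \frac{4782969}{19600}$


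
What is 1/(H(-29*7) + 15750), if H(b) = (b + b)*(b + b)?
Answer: 1/180586 ≈ 5.5375e-6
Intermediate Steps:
H(b) = 4*b² (H(b) = (2*b)*(2*b) = 4*b²)
1/(H(-29*7) + 15750) = 1/(4*(-29*7)² + 15750) = 1/(4*(-203)² + 15750) = 1/(4*41209 + 15750) = 1/(164836 + 15750) = 1/180586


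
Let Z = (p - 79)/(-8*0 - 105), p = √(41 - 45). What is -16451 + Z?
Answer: -1727276/105 - 2*I/105 ≈ -16450.0 - 0.019048*I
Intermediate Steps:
p = 2*I (p = √(-4) = 2*I ≈ 2.0*I)
Z = 79/105 - 2*I/105 (Z = (2*I - 79)/(-8*0 - 105) = (-79 + 2*I)/(0 - 105) = (-79 + 2*I)/(-105) = (-79 + 2*I)*(-1/105) = 79/105 - 2*I/105 ≈ 0.75238 - 0.019048*I)
-16451 + Z = -16451 + (79/105 - 2*I/105) = -1727276/105 - 2*I/105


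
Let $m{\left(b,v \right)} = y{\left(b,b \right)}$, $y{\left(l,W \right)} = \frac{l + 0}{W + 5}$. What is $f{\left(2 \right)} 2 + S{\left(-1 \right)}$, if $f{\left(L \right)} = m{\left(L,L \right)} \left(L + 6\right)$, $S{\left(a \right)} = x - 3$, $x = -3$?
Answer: $- \frac{10}{7} \approx -1.4286$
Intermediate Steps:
$y{\left(l,W \right)} = \frac{l}{5 + W}$
$S{\left(a \right)} = -6$ ($S{\left(a \right)} = -3 - 3 = -6$)
$m{\left(b,v \right)} = \frac{b}{5 + b}$
$f{\left(L \right)} = \frac{L \left(6 + L\right)}{5 + L}$ ($f{\left(L \right)} = \frac{L}{5 + L} \left(L + 6\right) = \frac{L}{5 + L} \left(6 + L\right) = \frac{L \left(6 + L\right)}{5 + L}$)
$f{\left(2 \right)} 2 + S{\left(-1 \right)} = \frac{2 \left(6 + 2\right)}{5 + 2} \cdot 2 - 6 = 2 \cdot \frac{1}{7} \cdot 8 \cdot 2 - 6 = \frac{16}{7} \cdot 2 - 6 = \frac{32}{7} - 6 = - \frac{10}{7}$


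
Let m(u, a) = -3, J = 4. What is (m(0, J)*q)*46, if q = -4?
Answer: 552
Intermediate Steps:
(m(0, J)*q)*46 = -3*(-4)*46 = 12*46 = 552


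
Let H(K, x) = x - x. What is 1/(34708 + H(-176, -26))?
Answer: 1/34708 ≈ 2.8812e-5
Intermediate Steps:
H(K, x) = 0
1/(34708 + H(-176, -26)) = 1/(34708 + 0) = 1/34708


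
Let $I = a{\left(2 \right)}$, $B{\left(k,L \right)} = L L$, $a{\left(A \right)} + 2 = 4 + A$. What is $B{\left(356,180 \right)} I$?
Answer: $129600$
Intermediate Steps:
$a{\left(A \right)} = 2 + A$ ($a{\left(A \right)} = -2 + \left(4 + A\right) = 2 + A$)
$B{\left(k,L \right)} = L^{2}$
$I = 4$ ($I = 2 + 2 = 4$)
$B{\left(356,180 \right)} I = 180^{2} \cdot 4 = 32400 \cdot 4 = 129600$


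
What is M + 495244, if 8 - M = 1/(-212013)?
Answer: 104999862277/212013 ≈ 4.9525e+5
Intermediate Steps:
M = 1696105/212013 (M = 8 - 1/(-212013) = 8 - 1*(-1/212013) = 8 + 1/212013 = 1696105/212013 ≈ 8.0000)
M + 495244 = 1696105/212013 + 495244 = 104999862277/212013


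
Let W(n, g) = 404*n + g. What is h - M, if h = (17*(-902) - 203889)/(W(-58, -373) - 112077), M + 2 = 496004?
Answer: -67397524541/135882 ≈ -4.9600e+5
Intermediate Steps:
W(n, g) = g + 404*n
M = 496002 (M = -2 + 496004 = 496002)
h = 219223/135882 (h = (17*(-902) - 203889)/((-373 + 404*(-58)) - 112077) = (-15334 - 203889)/((-373 - 23432) - 112077) = -219223/(-23805 - 112077) = -219223/(-135882) = -219223*(-1/135882) = 219223/135882 ≈ 1.6133)
h - M = 219223/135882 - 1*496002 = 219223/135882 - 496002 = -67397524541/135882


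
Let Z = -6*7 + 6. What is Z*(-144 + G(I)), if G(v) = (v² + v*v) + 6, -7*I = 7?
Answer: 4896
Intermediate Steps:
I = -1 (I = -⅐*7 = -1)
Z = -36 (Z = -42 + 6 = -36)
G(v) = 6 + 2*v² (G(v) = (v² + v²) + 6 = 2*v² + 6 = 6 + 2*v²)
Z*(-144 + G(I)) = -36*(-144 + (6 + 2*(-1)²)) = -36*(-144 + (6 + 2*1)) = -36*(-144 + (6 + 2)) = -36*(-144 + 8) = -36*(-136) = 4896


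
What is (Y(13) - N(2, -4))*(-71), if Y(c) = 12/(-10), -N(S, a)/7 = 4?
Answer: -9514/5 ≈ -1902.8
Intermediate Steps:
N(S, a) = -28 (N(S, a) = -7*4 = -28)
Y(c) = -6/5 (Y(c) = 12*(-⅒) = -6/5)
(Y(13) - N(2, -4))*(-71) = (-6/5 - 1*(-28))*(-71) = (-6/5 + 28)*(-71) = (134/5)*(-71) = -9514/5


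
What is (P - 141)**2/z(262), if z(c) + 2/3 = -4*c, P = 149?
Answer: -96/1573 ≈ -0.061030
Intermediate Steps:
z(c) = -2/3 - 4*c
(P - 141)**2/z(262) = (149 - 141)**2/(-2/3 - 4*262) = 8**2/(-2/3 - 1048) = 64/(-3146/3) = 64*(-3/3146) = -96/1573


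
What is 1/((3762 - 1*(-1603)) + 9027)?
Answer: 1/14392 ≈ 6.9483e-5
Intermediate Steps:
1/((3762 - 1*(-1603)) + 9027) = 1/((3762 + 1603) + 9027) = 1/(5365 + 9027) = 1/14392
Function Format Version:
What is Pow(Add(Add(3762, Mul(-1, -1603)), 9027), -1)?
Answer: Rational(1, 14392) ≈ 6.9483e-5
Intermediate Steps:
Pow(Add(Add(3762, Mul(-1, -1603)), 9027), -1) = Pow(Add(Add(3762, 1603), 9027), -1) = Pow(Add(5365, 9027), -1) = Pow(14392, -1) = Rational(1, 14392)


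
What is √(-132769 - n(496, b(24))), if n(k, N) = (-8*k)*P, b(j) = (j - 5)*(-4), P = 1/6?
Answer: I*√1188969/3 ≈ 363.47*I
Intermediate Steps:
P = ⅙ ≈ 0.16667
b(j) = 20 - 4*j (b(j) = (-5 + j)*(-4) = 20 - 4*j)
n(k, N) = -4*k/3 (n(k, N) = -8*k*(⅙) = -4*k/3)
√(-132769 - n(496, b(24))) = √(-132769 - (-4)*496/3) = √(-132769 - 1*(-1984/3)) = √(-132769 + 1984/3) = √(-396323/3) = I*√1188969/3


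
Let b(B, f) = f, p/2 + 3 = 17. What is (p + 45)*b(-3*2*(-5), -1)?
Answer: -73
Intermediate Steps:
p = 28 (p = -6 + 2*17 = -6 + 34 = 28)
(p + 45)*b(-3*2*(-5), -1) = (28 + 45)*(-1) = 73*(-1) = -73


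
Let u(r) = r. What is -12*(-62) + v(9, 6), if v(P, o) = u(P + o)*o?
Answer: 834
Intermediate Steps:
v(P, o) = o*(P + o) (v(P, o) = (P + o)*o = o*(P + o))
-12*(-62) + v(9, 6) = -12*(-62) + 6*(9 + 6) = 744 + 6*15 = 744 + 90 = 834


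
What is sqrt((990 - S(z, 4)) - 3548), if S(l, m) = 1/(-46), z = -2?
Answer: I*sqrt(5412682)/46 ≈ 50.576*I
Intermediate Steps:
S(l, m) = -1/46
sqrt((990 - S(z, 4)) - 3548) = sqrt((990 - 1*(-1/46)) - 3548) = sqrt((990 + 1/46) - 3548) = sqrt(45541/46 - 3548) = sqrt(-117667/46) = I*sqrt(5412682)/46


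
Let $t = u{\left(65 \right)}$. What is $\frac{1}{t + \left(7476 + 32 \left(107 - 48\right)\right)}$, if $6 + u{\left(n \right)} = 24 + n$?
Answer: $\frac{1}{9447} \approx 0.00010585$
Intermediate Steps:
$u{\left(n \right)} = 18 + n$ ($u{\left(n \right)} = -6 + \left(24 + n\right) = 18 + n$)
$t = 83$ ($t = 18 + 65 = 83$)
$\frac{1}{t + \left(7476 + 32 \left(107 - 48\right)\right)} = \frac{1}{83 + \left(7476 + 32 \left(107 - 48\right)\right)} = \frac{1}{83 + \left(7476 + 32 \cdot 59\right)} = \frac{1}{83 + \left(7476 + 1888\right)} = \frac{1}{83 + 9364} = \frac{1}{9447}$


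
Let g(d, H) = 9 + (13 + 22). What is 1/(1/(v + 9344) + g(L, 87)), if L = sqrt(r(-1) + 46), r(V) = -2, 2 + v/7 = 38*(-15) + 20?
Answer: 5480/241121 ≈ 0.022727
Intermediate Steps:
v = -3864 (v = -14 + 7*(38*(-15) + 20) = -14 + 7*(-570 + 20) = -14 + 7*(-550) = -14 - 3850 = -3864)
L = 2*sqrt(11) (L = sqrt(-2 + 46) = sqrt(44) = 2*sqrt(11) ≈ 6.6332)
g(d, H) = 44 (g(d, H) = 9 + 35 = 44)
1/(1/(v + 9344) + g(L, 87)) = 1/(1/(-3864 + 9344) + 44) = 1/(1/5480 + 44) = 1/(241121/5480) = 5480/241121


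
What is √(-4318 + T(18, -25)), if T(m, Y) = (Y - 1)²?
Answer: I*√3642 ≈ 60.349*I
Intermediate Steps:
T(m, Y) = (-1 + Y)²
√(-4318 + T(18, -25)) = √(-4318 + (-1 - 25)²) = √(-4318 + (-26)²) = √(-4318 + 676) = √(-3642) = I*√3642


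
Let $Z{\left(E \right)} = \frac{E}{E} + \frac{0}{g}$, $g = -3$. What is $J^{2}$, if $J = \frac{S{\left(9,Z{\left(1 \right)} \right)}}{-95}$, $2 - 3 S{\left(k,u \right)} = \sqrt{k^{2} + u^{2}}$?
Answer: $\frac{\left(-2 + \sqrt{82}\right)^{2}}{81225} \approx 0.00061285$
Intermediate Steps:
$Z{\left(E \right)} = 1$ ($Z{\left(E \right)} = \frac{E}{E} + \frac{0}{-3} = 1 + 0 \left(- \frac{1}{3}\right) = 1 + 0 = 1$)
$S{\left(k,u \right)} = \frac{2}{3} - \frac{\sqrt{k^{2} + u^{2}}}{3}$
$J = - \frac{2}{285} + \frac{\sqrt{82}}{285}$ ($J = \frac{\frac{2}{3} - \frac{\sqrt{9^{2} + 1^{2}}}{3}}{-95} = \left(\frac{2}{3} - \frac{\sqrt{81 + 1}}{3}\right) \left(- \frac{1}{95}\right) = \left(\frac{2}{3} - \frac{\sqrt{82}}{3}\right) \left(- \frac{1}{95}\right) = - \frac{2}{285} + \frac{\sqrt{82}}{285} \approx 0.024756$)
$J^{2} = \left(- \frac{2}{285} + \frac{\sqrt{82}}{285}\right)^{2}$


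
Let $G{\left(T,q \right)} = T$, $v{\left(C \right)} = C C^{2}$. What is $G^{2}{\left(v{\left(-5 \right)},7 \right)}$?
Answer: $15625$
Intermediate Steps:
$v{\left(C \right)} = C^{3}$
$G^{2}{\left(v{\left(-5 \right)},7 \right)} = \left(\left(-5\right)^{3}\right)^{2} = \left(-125\right)^{2} = 15625$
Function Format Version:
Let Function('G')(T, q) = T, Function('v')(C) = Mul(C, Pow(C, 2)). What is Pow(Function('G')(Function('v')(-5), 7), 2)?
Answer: 15625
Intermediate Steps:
Function('v')(C) = Pow(C, 3)
Pow(Function('G')(Function('v')(-5), 7), 2) = Pow(Pow(-5, 3), 2) = Pow(-125, 2) = 15625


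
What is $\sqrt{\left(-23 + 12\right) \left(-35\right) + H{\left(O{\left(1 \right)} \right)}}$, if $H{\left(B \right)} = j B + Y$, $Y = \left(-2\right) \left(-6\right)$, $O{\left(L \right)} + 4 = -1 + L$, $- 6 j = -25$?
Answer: $\frac{\sqrt{3423}}{3} \approx 19.502$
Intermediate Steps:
$j = \frac{25}{6}$ ($j = \left(- \frac{1}{6}\right) \left(-25\right) = \frac{25}{6} \approx 4.1667$)
$O{\left(L \right)} = -5 + L$ ($O{\left(L \right)} = -4 + \left(-1 + L\right) = -5 + L$)
$Y = 12$
$H{\left(B \right)} = 12 + \frac{25 B}{6}$ ($H{\left(B \right)} = \frac{25 B}{6} + 12 = 12 + \frac{25 B}{6}$)
$\sqrt{\left(-23 + 12\right) \left(-35\right) + H{\left(O{\left(1 \right)} \right)}} = \sqrt{\left(-23 + 12\right) \left(-35\right) + \left(12 + \frac{25 \left(-5 + 1\right)}{6}\right)} = \sqrt{\left(-11\right) \left(-35\right) + \left(12 + \frac{25}{6} \left(-4\right)\right)} = \sqrt{385 + \left(12 - \frac{50}{3}\right)} = \sqrt{385 - \frac{14}{3}} = \sqrt{\frac{1141}{3}} = \frac{\sqrt{3423}}{3}$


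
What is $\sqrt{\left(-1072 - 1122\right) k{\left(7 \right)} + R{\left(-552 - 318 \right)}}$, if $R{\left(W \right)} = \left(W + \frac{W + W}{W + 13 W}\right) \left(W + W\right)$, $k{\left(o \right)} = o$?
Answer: $\frac{\sqrt{73411478}}{7} \approx 1224.0$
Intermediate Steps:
$R{\left(W \right)} = 2 W \left(\frac{1}{7} + W\right)$ ($R{\left(W \right)} = \left(W + \frac{2 W}{14 W}\right) 2 W = \left(W + 2 W \frac{1}{14 W}\right) 2 W = \left(W + \frac{1}{7}\right) 2 W = \left(\frac{1}{7} + W\right) 2 W = 2 W \left(\frac{1}{7} + W\right)$)
$\sqrt{\left(-1072 - 1122\right) k{\left(7 \right)} + R{\left(-552 - 318 \right)}} = \sqrt{\left(-1072 - 1122\right) 7 + \frac{2 \left(-552 - 318\right) \left(1 + 7 \left(-552 - 318\right)\right)}{7}} = \sqrt{\left(-2194\right) 7 + \frac{2}{7} \left(-870\right) \left(1 + 7 \left(-870\right)\right)} = \sqrt{-15358 + \frac{2}{7} \left(-870\right) \left(1 - 6090\right)} = \sqrt{-15358 + \frac{2}{7} \left(-870\right) \left(-6089\right)} = \sqrt{-15358 + \frac{10594860}{7}} = \sqrt{\frac{10487354}{7}} = \frac{\sqrt{73411478}}{7}$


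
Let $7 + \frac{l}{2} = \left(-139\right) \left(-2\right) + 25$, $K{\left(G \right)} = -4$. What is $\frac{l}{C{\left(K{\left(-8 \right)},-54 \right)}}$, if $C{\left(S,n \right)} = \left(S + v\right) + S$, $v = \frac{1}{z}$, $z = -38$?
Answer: $- \frac{22496}{305} \approx -73.757$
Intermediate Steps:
$v = - \frac{1}{38}$ ($v = \frac{1}{-38} = - \frac{1}{38} \approx -0.026316$)
$C{\left(S,n \right)} = - \frac{1}{38} + 2 S$ ($C{\left(S,n \right)} = \left(S - \frac{1}{38}\right) + S = \left(- \frac{1}{38} + S\right) + S = - \frac{1}{38} + 2 S$)
$l = 592$ ($l = -14 + 2 \left(\left(-139\right) \left(-2\right) + 25\right) = -14 + 2 \left(278 + 25\right) = -14 + 2 \cdot 303 = -14 + 606 = 592$)
$\frac{l}{C{\left(K{\left(-8 \right)},-54 \right)}} = \frac{592}{- \frac{1}{38} + 2 \left(-4\right)} = \frac{592}{- \frac{1}{38} - 8} = \frac{592}{- \frac{305}{38}} = 592 \left(- \frac{38}{305}\right) = - \frac{22496}{305}$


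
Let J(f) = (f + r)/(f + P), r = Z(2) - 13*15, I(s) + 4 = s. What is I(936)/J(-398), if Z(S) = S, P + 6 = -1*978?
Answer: 1288024/591 ≈ 2179.4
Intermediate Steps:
P = -984 (P = -6 - 1*978 = -6 - 978 = -984)
I(s) = -4 + s
r = -193 (r = 2 - 13*15 = 2 - 195 = -193)
J(f) = (-193 + f)/(-984 + f) (J(f) = (f - 193)/(f - 984) = (-193 + f)/(-984 + f))
I(936)/J(-398) = (-4 + 936)/(((-193 - 398)/(-984 - 398))) = 932/((-591/(-1382))) = 932/((-1/1382*(-591))) = 932/(591/1382) = 932*(1382/591) = 1288024/591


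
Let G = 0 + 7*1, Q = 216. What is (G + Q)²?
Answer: 49729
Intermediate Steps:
G = 7 (G = 0 + 7 = 7)
(G + Q)² = (7 + 216)² = 223² = 49729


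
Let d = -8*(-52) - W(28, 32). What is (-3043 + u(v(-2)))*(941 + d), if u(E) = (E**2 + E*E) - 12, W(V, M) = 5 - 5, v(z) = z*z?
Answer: -4102211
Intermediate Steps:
v(z) = z**2
W(V, M) = 0
u(E) = -12 + 2*E**2 (u(E) = (E**2 + E**2) - 12 = 2*E**2 - 12 = -12 + 2*E**2)
d = 416 (d = -8*(-52) - 1*0 = 416 + 0 = 416)
(-3043 + u(v(-2)))*(941 + d) = (-3043 + (-12 + 2*((-2)**2)**2))*(941 + 416) = (-3043 + (-12 + 2*4**2))*1357 = (-3043 + (-12 + 2*16))*1357 = (-3043 + (-12 + 32))*1357 = (-3043 + 20)*1357 = -3023*1357 = -4102211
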